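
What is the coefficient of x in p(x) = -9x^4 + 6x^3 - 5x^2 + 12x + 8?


Read off the coefficient of x: 12


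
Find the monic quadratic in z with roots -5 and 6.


p(z) = (z + 5)(z - 6)
Expand: z^2 - z - 30


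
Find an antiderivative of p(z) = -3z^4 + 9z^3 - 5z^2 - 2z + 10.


Reverse power rule on each term:
  ∫ -3z^4 dz = -(3/5)z^5
  ∫ 9z^3 dz = (9/4)z^4
  ∫ -5z^2 dz = -(5/3)z^3
  ∫ -2z dz = -z^2
  ∫ 10 dz = 10z
F(z) = -(3/5)z^5 + (9/4)z^4 - (5/3)z^3 - z^2 + 10z + C


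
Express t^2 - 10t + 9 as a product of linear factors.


Roots satisfy r1 + r2 = -b/a = 10 and r1*r2 = c/a = 9.
So r1 = 9, r2 = 1.
t^2 - 10t + 9 = (t - r1)(t - r2) = (t - 9)(t - 1)


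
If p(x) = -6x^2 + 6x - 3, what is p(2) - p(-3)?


p(2) = -15
p(-3) = -75
p(2) - p(-3) = -15 + 75 = 60


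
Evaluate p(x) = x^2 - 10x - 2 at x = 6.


Using direct substitution:
  1 * (6)^2 = 36
  -10 * (6)^1 = -60
  constant: -2
Sum = 36 - 60 - 2 = -26


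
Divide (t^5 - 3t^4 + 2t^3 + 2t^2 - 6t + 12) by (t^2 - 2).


(t^5 - 3t^4 + 2t^3 + 2t^2 - 6t + 12) / (t^2 - 2)
Step 1: t^3 * (t^2 - 2) = t^5 - 2t^3; subtract.
Step 2: -3t^2 * (t^2 - 2) = -3t^4 + 6t^2; subtract.
Step 3: 4t * (t^2 - 2) = 4t^3 - 8t; subtract.
Step 4: -4 * (t^2 - 2) = -4t^2 + 8; subtract.
Quotient: t^3 - 3t^2 + 4t - 4, Remainder: 2t + 4


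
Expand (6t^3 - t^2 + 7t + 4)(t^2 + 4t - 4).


Distribute each term of the first polynomial:
  (6t^3)(t^2 + 4t - 4) = 6t^5 + 24t^4 - 24t^3
  (-t^2)(t^2 + 4t - 4) = -t^4 - 4t^3 + 4t^2
  (7t)(t^2 + 4t - 4) = 7t^3 + 28t^2 - 28t
  (4)(t^2 + 4t - 4) = 4t^2 + 16t - 16
Sum: 6t^5 + 23t^4 - 21t^3 + 36t^2 - 12t - 16


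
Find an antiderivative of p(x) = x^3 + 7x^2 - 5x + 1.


Reverse power rule on each term:
  ∫ x^3 dx = (1/4)x^4
  ∫ 7x^2 dx = (7/3)x^3
  ∫ -5x dx = -(5/2)x^2
  ∫ 1 dx = x
F(x) = (1/4)x^4 + (7/3)x^3 - (5/2)x^2 + x + C


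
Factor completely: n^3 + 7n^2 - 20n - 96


Try integer roots (divisors of -96). n=4: p(4)=0.
Divide out (n - 4): quotient is n^2 + 11n + 24.
Factor the quadratic: (n + 3)(n + 8)
Result: (n - 4)(n + 3)(n + 8)


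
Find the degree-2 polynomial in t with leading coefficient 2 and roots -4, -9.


p(t) = 2(t + 4)(t + 9)
Expand: 2t^2 + 26t + 72


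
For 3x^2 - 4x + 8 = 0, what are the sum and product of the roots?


For ax^2+bx+c=0: sum = -b/a, product = c/a.
a=3, b=-4, c=8
Sum = -(-4)/3 = 4/3
Product = (8)/3 = 8/3


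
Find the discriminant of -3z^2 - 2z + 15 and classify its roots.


D = b^2 - 4ac = (-2)^2 - 4(-3)(15) = 4 + 180 = 184
Since D > 0: two distinct irrational roots


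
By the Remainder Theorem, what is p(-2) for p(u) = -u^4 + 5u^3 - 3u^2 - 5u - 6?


By the Remainder Theorem, the remainder equals p(-2):
  -1*(-2)^4 = -16
  5*(-2)^3 = -40
  -3*(-2)^2 = -12
  -5*(-2)^1 = 10
  constant: -6
Sum: -16 - 40 - 12 + 10 - 6 = -64


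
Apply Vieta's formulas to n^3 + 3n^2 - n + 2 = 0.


Monic cubic n^3+bn^2+cn+d=0: sum=-b, pairwise sum=c, product=-d.
b=3, c=-1, d=2
r1+r2+r3 = -3
r1r2+r1r3+r2r3 = -1
r1r2r3 = -2


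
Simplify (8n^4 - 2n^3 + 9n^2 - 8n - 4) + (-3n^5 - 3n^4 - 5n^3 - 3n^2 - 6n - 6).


Align terms by degree and add:
  8n^4 - 2n^3 + 9n^2 - 8n - 4
  -3n^5 - 3n^4 - 5n^3 - 3n^2 - 6n - 6
= -3n^5 + 5n^4 - 7n^3 + 6n^2 - 14n - 10


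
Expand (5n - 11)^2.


Expand (5n - 11)^2 by repeated multiplication:
= 25n^2 - 110n + 121


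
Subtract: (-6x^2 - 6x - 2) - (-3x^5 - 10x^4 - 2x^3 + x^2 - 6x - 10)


Distribute the minus sign:
  (-6x^2 - 6x - 2)
- (-3x^5 - 10x^4 - 2x^3 + x^2 - 6x - 10)
Negate second polynomial: 3x^5 + 10x^4 + 2x^3 - x^2 + 6x + 10
Add: 3x^5 + 10x^4 + 2x^3 - 7x^2 + 8


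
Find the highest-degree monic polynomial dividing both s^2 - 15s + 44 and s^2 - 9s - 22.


Factor each:
  s^2 - 15s + 44 = (s - 11)(s - 4)
  s^2 - 9s - 22 = (s - 11)(s + 2)
Common monic factor: s - 11


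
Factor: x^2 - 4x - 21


Roots satisfy r1 + r2 = -b/a = 4 and r1*r2 = c/a = -21.
So r1 = -3, r2 = 7.
x^2 - 4x - 21 = (x - r1)(x - r2) = (x + 3)(x - 7)


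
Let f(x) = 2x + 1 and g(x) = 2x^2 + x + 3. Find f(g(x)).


Substitute g(x) into f:
f(g(x)) = 2*(2x^2 + x + 3) + 1
Expand and combine: 4x^2 + 2x + 7


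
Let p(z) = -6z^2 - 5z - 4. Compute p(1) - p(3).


p(1) = -15
p(3) = -73
p(1) - p(3) = -15 + 73 = 58


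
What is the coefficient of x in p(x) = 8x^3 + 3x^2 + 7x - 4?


Read off the coefficient of x: 7


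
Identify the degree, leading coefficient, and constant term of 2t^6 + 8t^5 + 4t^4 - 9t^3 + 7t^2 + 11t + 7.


Highest power of t is 6, with coefficient 2. Constant term is 7.
Degree = 6, leading coefficient = 2, constant term = 7


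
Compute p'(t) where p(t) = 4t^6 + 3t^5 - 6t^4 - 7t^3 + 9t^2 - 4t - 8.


Apply the power rule term by term:
  d/dt(4t^6) = 24t^5
  d/dt(3t^5) = 15t^4
  d/dt(-6t^4) = -24t^3
  d/dt(-7t^3) = -21t^2
  d/dt(9t^2) = 18t
  d/dt(-4t) = -4
  d/dt(-8) = 0
p'(t) = 24t^5 + 15t^4 - 24t^3 - 21t^2 + 18t - 4


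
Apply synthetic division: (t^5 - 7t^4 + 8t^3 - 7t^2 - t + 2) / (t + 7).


Synthetic division with c = -7. Coefficients: 1, -7, 8, -7, -1, 2
Bring down 1.
  1 * -7 = -7; -7 - 7 = -14
  -14 * -7 = 98; 98 + 8 = 106
  106 * -7 = -742; -742 - 7 = -749
  -749 * -7 = 5243; 5243 - 1 = 5242
  5242 * -7 = -36694; -36694 + 2 = -36692
Quotient: t^4 - 14t^3 + 106t^2 - 749t + 5242, Remainder: -36692


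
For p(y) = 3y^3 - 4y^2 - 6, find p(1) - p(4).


p(1) = -7
p(4) = 122
p(1) - p(4) = -7 - 122 = -129


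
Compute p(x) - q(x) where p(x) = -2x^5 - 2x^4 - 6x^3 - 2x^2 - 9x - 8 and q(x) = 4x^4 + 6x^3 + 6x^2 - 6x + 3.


Distribute the minus sign:
  (-2x^5 - 2x^4 - 6x^3 - 2x^2 - 9x - 8)
- (4x^4 + 6x^3 + 6x^2 - 6x + 3)
Negate second polynomial: -4x^4 - 6x^3 - 6x^2 + 6x - 3
Add: -2x^5 - 6x^4 - 12x^3 - 8x^2 - 3x - 11


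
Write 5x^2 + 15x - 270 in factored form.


Roots satisfy r1 + r2 = -b/a = -3 and r1*r2 = c/a = -54.
So r1 = 6, r2 = -9.
5x^2 + 15x - 270 = 5(x - r1)(x - r2) = 5(x - 6)(x + 9)


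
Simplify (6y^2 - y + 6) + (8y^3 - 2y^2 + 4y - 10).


Align terms by degree and add:
  6y^2 - y + 6
+ 8y^3 - 2y^2 + 4y - 10
= 8y^3 + 4y^2 + 3y - 4


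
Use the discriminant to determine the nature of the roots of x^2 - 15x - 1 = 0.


D = b^2 - 4ac = (-15)^2 - 4(1)(-1) = 225 + 4 = 229
Since D > 0: two distinct irrational roots


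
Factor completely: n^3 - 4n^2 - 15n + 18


Try integer roots (divisors of 18). n=-3: p(-3)=0.
Divide out (n + 3): quotient is n^2 - 7n + 6.
Factor the quadratic: (n - 1)(n - 6)
Result: (n + 3)(n - 1)(n - 6)


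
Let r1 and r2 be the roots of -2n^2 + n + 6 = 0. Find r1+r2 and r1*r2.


For an^2+bn+c=0: sum = -b/a, product = c/a.
a=-2, b=1, c=6
Sum = -(1)/-2 = 1/2
Product = (6)/-2 = -3


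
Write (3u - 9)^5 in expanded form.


Expand (3u - 9)^5 by repeated multiplication:
  (3u - 9)^2 = 9u^2 - 54u + 81
  (3u - 9)^3 = 27u^3 - 243u^2 + 729u - 729
  (3u - 9)^4 = 81u^4 - 972u^3 + 4374u^2 - 8748u + 6561
= 243u^5 - 3645u^4 + 21870u^3 - 65610u^2 + 98415u - 59049


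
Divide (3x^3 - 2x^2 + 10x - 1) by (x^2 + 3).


(3x^3 - 2x^2 + 10x - 1) / (x^2 + 3)
Step 1: 3x * (x^2 + 3) = 3x^3 + 9x; subtract.
Step 2: -2 * (x^2 + 3) = -2x^2 - 6; subtract.
Quotient: 3x - 2, Remainder: x + 5


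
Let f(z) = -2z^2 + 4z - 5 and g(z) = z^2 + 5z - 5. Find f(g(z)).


Substitute g(z) into f:
f(g(z)) = -2*(z^2 + 5z - 5)^2 + 4*(z^2 + 5z - 5) + (-5)
(z^2 + 5z - 5)^2 = z^4 + 10z^3 + 15z^2 - 50z + 25
Expand and combine: -2z^4 - 20z^3 - 26z^2 + 120z - 75


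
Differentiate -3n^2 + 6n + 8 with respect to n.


Apply the power rule term by term:
  d/dn(-3n^2) = -6n
  d/dn(6n) = 6
  d/dn(8) = 0
p'(n) = -6n + 6


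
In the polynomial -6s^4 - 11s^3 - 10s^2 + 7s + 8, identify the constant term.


Read off the constant term: 8


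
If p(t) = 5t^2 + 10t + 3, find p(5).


Using direct substitution:
  5 * (5)^2 = 125
  10 * (5)^1 = 50
  constant: 3
Sum = 125 + 50 + 3 = 178


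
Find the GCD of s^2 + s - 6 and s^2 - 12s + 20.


Factor each:
  s^2 + s - 6 = (s - 2)(s + 3)
  s^2 - 12s + 20 = (s - 2)(s - 10)
Common monic factor: s - 2


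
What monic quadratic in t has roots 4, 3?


p(t) = (t - 4)(t - 3)
Expand: t^2 - 7t + 12


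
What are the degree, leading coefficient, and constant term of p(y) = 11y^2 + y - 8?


Highest power of y is 2, with coefficient 11. Constant term is -8.
Degree = 2, leading coefficient = 11, constant term = -8


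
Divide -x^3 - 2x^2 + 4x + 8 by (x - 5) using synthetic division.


Synthetic division with c = 5. Coefficients: -1, -2, 4, 8
Bring down -1.
  -1 * 5 = -5; -5 - 2 = -7
  -7 * 5 = -35; -35 + 4 = -31
  -31 * 5 = -155; -155 + 8 = -147
Quotient: -x^2 - 7x - 31, Remainder: -147


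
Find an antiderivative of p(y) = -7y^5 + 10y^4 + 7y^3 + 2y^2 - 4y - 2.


Reverse power rule on each term:
  ∫ -7y^5 dy = -(7/6)y^6
  ∫ 10y^4 dy = 2y^5
  ∫ 7y^3 dy = (7/4)y^4
  ∫ 2y^2 dy = (2/3)y^3
  ∫ -4y dy = -2y^2
  ∫ -2 dy = -2y
F(y) = -(7/6)y^6 + 2y^5 + (7/4)y^4 + (2/3)y^3 - 2y^2 - 2y + C


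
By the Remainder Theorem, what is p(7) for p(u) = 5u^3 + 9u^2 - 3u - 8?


By the Remainder Theorem, the remainder equals p(7):
  5*(7)^3 = 1715
  9*(7)^2 = 441
  -3*(7)^1 = -21
  constant: -8
Sum: 1715 + 441 - 21 - 8 = 2127


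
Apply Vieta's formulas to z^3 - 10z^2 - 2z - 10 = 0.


Monic cubic z^3+bz^2+cz+d=0: sum=-b, pairwise sum=c, product=-d.
b=-10, c=-2, d=-10
r1+r2+r3 = 10
r1r2+r1r3+r2r3 = -2
r1r2r3 = 10


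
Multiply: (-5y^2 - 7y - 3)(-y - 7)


Distribute each term of the first polynomial:
  (-5y^2)(-y - 7) = 5y^3 + 35y^2
  (-7y)(-y - 7) = 7y^2 + 49y
  (-3)(-y - 7) = 3y + 21
Sum: 5y^3 + 42y^2 + 52y + 21


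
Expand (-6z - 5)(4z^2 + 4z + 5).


Distribute each term of the first polynomial:
  (-6z)(4z^2 + 4z + 5) = -24z^3 - 24z^2 - 30z
  (-5)(4z^2 + 4z + 5) = -20z^2 - 20z - 25
Sum: -24z^3 - 44z^2 - 50z - 25


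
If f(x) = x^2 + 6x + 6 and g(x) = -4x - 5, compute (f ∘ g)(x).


Substitute g(x) into f:
f(g(x)) = 1*(-4x - 5)^2 + 6*(-4x - 5) + 6
(-4x - 5)^2 = 16x^2 + 40x + 25
Expand and combine: 16x^2 + 16x + 1


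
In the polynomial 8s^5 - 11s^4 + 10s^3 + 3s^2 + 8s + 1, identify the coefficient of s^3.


Read off the coefficient of s^3: 10


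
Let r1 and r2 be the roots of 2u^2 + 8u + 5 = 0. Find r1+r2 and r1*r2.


For au^2+bu+c=0: sum = -b/a, product = c/a.
a=2, b=8, c=5
Sum = -(8)/2 = -4
Product = (5)/2 = 5/2


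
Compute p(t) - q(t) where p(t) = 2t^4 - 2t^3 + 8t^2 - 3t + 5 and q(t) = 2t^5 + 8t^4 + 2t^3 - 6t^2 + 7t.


Distribute the minus sign:
  (2t^4 - 2t^3 + 8t^2 - 3t + 5)
- (2t^5 + 8t^4 + 2t^3 - 6t^2 + 7t)
Negate second polynomial: -2t^5 - 8t^4 - 2t^3 + 6t^2 - 7t
Add: -2t^5 - 6t^4 - 4t^3 + 14t^2 - 10t + 5


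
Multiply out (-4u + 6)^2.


Expand (-4u + 6)^2 by repeated multiplication:
= 16u^2 - 48u + 36


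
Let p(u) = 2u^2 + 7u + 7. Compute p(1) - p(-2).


p(1) = 16
p(-2) = 1
p(1) - p(-2) = 16 - 1 = 15


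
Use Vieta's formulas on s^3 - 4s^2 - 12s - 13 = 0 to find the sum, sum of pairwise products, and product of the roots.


Monic cubic s^3+bs^2+cs+d=0: sum=-b, pairwise sum=c, product=-d.
b=-4, c=-12, d=-13
r1+r2+r3 = 4
r1r2+r1r3+r2r3 = -12
r1r2r3 = 13


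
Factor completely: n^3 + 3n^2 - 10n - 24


Try integer roots (divisors of -24). n=-2: p(-2)=0.
Divide out (n + 2): quotient is n^2 + n - 12.
Factor the quadratic: (n - 3)(n + 4)
Result: (n + 2)(n - 3)(n + 4)


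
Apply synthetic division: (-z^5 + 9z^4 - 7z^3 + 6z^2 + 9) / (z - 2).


Synthetic division with c = 2. Coefficients: -1, 9, -7, 6, 0, 9
Bring down -1.
  -1 * 2 = -2; -2 + 9 = 7
  7 * 2 = 14; 14 - 7 = 7
  7 * 2 = 14; 14 + 6 = 20
  20 * 2 = 40; 40 + 0 = 40
  40 * 2 = 80; 80 + 9 = 89
Quotient: -z^4 + 7z^3 + 7z^2 + 20z + 40, Remainder: 89


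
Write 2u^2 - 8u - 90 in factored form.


Roots satisfy r1 + r2 = -b/a = 4 and r1*r2 = c/a = -45.
So r1 = -5, r2 = 9.
2u^2 - 8u - 90 = 2(u - r1)(u - r2) = 2(u + 5)(u - 9)


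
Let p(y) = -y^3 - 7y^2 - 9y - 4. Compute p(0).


Using direct substitution:
  -1 * (0)^3 = 0
  -7 * (0)^2 = 0
  -9 * (0)^1 = 0
  constant: -4
Sum = 0 + 0 + 0 - 4 = -4


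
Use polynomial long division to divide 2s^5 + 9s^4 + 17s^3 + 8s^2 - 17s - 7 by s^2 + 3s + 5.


(2s^5 + 9s^4 + 17s^3 + 8s^2 - 17s - 7) / (s^2 + 3s + 5)
Step 1: 2s^3 * (s^2 + 3s + 5) = 2s^5 + 6s^4 + 10s^3; subtract.
Step 2: 3s^2 * (s^2 + 3s + 5) = 3s^4 + 9s^3 + 15s^2; subtract.
Step 3: -2s * (s^2 + 3s + 5) = -2s^3 - 6s^2 - 10s; subtract.
Step 4: -1 * (s^2 + 3s + 5) = -s^2 - 3s - 5; subtract.
Quotient: 2s^3 + 3s^2 - 2s - 1, Remainder: -4s - 2


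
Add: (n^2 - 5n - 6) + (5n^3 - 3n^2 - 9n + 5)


Align terms by degree and add:
  n^2 - 5n - 6
+ 5n^3 - 3n^2 - 9n + 5
= 5n^3 - 2n^2 - 14n - 1


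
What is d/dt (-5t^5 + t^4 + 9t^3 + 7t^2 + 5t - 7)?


Apply the power rule term by term:
  d/dt(-5t^5) = -25t^4
  d/dt(t^4) = 4t^3
  d/dt(9t^3) = 27t^2
  d/dt(7t^2) = 14t
  d/dt(5t) = 5
  d/dt(-7) = 0
p'(t) = -25t^4 + 4t^3 + 27t^2 + 14t + 5


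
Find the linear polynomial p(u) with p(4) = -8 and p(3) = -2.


p(u) = mu + b. Using p(4)=-8, p(3)=-2:
m = (-8 + 2)/(4 - 3) = -6/1 = -6
b = -8 - m*(4) = -8 + 24 = 16
p(u) = -6u + 16


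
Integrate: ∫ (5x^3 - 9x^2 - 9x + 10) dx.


Reverse power rule on each term:
  ∫ 5x^3 dx = (5/4)x^4
  ∫ -9x^2 dx = -3x^3
  ∫ -9x dx = -(9/2)x^2
  ∫ 10 dx = 10x
F(x) = (5/4)x^4 - 3x^3 - (9/2)x^2 + 10x + C


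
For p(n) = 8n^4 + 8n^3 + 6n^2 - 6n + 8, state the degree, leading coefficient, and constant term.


Highest power of n is 4, with coefficient 8. Constant term is 8.
Degree = 4, leading coefficient = 8, constant term = 8


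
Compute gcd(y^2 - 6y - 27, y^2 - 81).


Factor each:
  y^2 - 6y - 27 = (y - 9)(y + 3)
  y^2 - 81 = (y - 9)(y + 9)
Common monic factor: y - 9


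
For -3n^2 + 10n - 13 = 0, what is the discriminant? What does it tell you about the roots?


D = b^2 - 4ac = (10)^2 - 4(-3)(-13) = 100 - 156 = -56
Since D < 0: two complex conjugate roots (no real roots)


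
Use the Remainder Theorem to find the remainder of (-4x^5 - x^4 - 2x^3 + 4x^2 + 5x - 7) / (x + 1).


By the Remainder Theorem, the remainder equals p(-1):
  -4*(-1)^5 = 4
  -1*(-1)^4 = -1
  -2*(-1)^3 = 2
  4*(-1)^2 = 4
  5*(-1)^1 = -5
  constant: -7
Sum: 4 - 1 + 2 + 4 - 5 - 7 = -3


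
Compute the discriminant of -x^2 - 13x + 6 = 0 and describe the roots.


D = b^2 - 4ac = (-13)^2 - 4(-1)(6) = 169 + 24 = 193
Since D > 0: two distinct irrational roots


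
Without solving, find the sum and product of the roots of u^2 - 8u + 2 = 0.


For au^2+bu+c=0: sum = -b/a, product = c/a.
a=1, b=-8, c=2
Sum = -(-8)/1 = 8
Product = (2)/1 = 2


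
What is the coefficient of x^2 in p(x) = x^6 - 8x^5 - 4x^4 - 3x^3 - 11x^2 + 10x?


Read off the coefficient of x^2: -11


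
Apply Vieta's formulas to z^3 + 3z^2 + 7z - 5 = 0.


Monic cubic z^3+bz^2+cz+d=0: sum=-b, pairwise sum=c, product=-d.
b=3, c=7, d=-5
r1+r2+r3 = -3
r1r2+r1r3+r2r3 = 7
r1r2r3 = 5


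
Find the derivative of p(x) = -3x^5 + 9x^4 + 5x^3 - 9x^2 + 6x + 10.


Apply the power rule term by term:
  d/dx(-3x^5) = -15x^4
  d/dx(9x^4) = 36x^3
  d/dx(5x^3) = 15x^2
  d/dx(-9x^2) = -18x
  d/dx(6x) = 6
  d/dx(10) = 0
p'(x) = -15x^4 + 36x^3 + 15x^2 - 18x + 6


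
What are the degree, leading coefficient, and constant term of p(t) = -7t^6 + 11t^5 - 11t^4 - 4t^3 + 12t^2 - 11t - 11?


Highest power of t is 6, with coefficient -7. Constant term is -11.
Degree = 6, leading coefficient = -7, constant term = -11


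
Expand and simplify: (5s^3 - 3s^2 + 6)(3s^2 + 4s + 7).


Distribute each term of the first polynomial:
  (5s^3)(3s^2 + 4s + 7) = 15s^5 + 20s^4 + 35s^3
  (-3s^2)(3s^2 + 4s + 7) = -9s^4 - 12s^3 - 21s^2
  (6)(3s^2 + 4s + 7) = 18s^2 + 24s + 42
Sum: 15s^5 + 11s^4 + 23s^3 - 3s^2 + 24s + 42


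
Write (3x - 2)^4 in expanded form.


Expand (3x - 2)^4 by repeated multiplication:
  (3x - 2)^2 = 9x^2 - 12x + 4
  (3x - 2)^3 = 27x^3 - 54x^2 + 36x - 8
= 81x^4 - 216x^3 + 216x^2 - 96x + 16


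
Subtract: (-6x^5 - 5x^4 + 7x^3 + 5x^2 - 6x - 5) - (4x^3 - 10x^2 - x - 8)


Distribute the minus sign:
  (-6x^5 - 5x^4 + 7x^3 + 5x^2 - 6x - 5)
- (4x^3 - 10x^2 - x - 8)
Negate second polynomial: -4x^3 + 10x^2 + x + 8
Add: -6x^5 - 5x^4 + 3x^3 + 15x^2 - 5x + 3


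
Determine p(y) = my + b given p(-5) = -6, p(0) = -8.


p(y) = my + b. Using p(-5)=-6, p(0)=-8:
m = (-6 + 8)/(-5) = 2/-5 = -2/5
b = -6 - m*(-5) = -6 - 2 = -8
p(y) = -(2/5)y - 8


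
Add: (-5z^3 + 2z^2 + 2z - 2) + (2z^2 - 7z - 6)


Align terms by degree and add:
  -5z^3 + 2z^2 + 2z - 2
+ 2z^2 - 7z - 6
= -5z^3 + 4z^2 - 5z - 8


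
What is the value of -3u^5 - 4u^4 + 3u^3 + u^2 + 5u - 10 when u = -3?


Using direct substitution:
  -3 * (-3)^5 = 729
  -4 * (-3)^4 = -324
  3 * (-3)^3 = -81
  1 * (-3)^2 = 9
  5 * (-3)^1 = -15
  constant: -10
Sum = 729 - 324 - 81 + 9 - 15 - 10 = 308


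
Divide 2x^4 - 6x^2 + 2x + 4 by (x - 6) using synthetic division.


Synthetic division with c = 6. Coefficients: 2, 0, -6, 2, 4
Bring down 2.
  2 * 6 = 12; 12 + 0 = 12
  12 * 6 = 72; 72 - 6 = 66
  66 * 6 = 396; 396 + 2 = 398
  398 * 6 = 2388; 2388 + 4 = 2392
Quotient: 2x^3 + 12x^2 + 66x + 398, Remainder: 2392


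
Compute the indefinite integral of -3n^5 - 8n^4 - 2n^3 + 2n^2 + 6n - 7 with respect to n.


Reverse power rule on each term:
  ∫ -3n^5 dn = -(1/2)n^6
  ∫ -8n^4 dn = -(8/5)n^5
  ∫ -2n^3 dn = -(1/2)n^4
  ∫ 2n^2 dn = (2/3)n^3
  ∫ 6n dn = 3n^2
  ∫ -7 dn = -7n
F(n) = -(1/2)n^6 - (8/5)n^5 - (1/2)n^4 + (2/3)n^3 + 3n^2 - 7n + C


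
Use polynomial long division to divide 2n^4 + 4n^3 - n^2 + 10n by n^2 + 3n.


(2n^4 + 4n^3 - n^2 + 10n) / (n^2 + 3n)
Step 1: 2n^2 * (n^2 + 3n) = 2n^4 + 6n^3; subtract.
Step 2: -2n * (n^2 + 3n) = -2n^3 - 6n^2; subtract.
Step 3: 5 * (n^2 + 3n) = 5n^2 + 15n; subtract.
Quotient: 2n^2 - 2n + 5, Remainder: -5n


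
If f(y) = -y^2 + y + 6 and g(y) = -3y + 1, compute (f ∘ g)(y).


Substitute g(y) into f:
f(g(y)) = -1*(-3y + 1)^2 + 1*(-3y + 1) + 6
(-3y + 1)^2 = 9y^2 - 6y + 1
Expand and combine: -9y^2 + 3y + 6


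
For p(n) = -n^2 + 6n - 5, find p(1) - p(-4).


p(1) = 0
p(-4) = -45
p(1) - p(-4) = 0 + 45 = 45


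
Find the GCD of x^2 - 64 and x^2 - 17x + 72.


Factor each:
  x^2 - 64 = (x - 8)(x + 8)
  x^2 - 17x + 72 = (x - 8)(x - 9)
Common monic factor: x - 8


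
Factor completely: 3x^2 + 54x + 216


Roots satisfy r1 + r2 = -b/a = -18 and r1*r2 = c/a = 72.
So r1 = -12, r2 = -6.
3x^2 + 54x + 216 = 3(x - r1)(x - r2) = 3(x + 12)(x + 6)


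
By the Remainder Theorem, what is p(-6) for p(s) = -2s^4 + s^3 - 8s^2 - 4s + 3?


By the Remainder Theorem, the remainder equals p(-6):
  -2*(-6)^4 = -2592
  1*(-6)^3 = -216
  -8*(-6)^2 = -288
  -4*(-6)^1 = 24
  constant: 3
Sum: -2592 - 216 - 288 + 24 + 3 = -3069


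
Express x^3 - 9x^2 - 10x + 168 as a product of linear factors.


Try integer roots (divisors of 168). x=7: p(7)=0.
Divide out (x - 7): quotient is x^2 - 2x - 24.
Factor the quadratic: (x - 6)(x + 4)
Result: (x - 7)(x - 6)(x + 4)


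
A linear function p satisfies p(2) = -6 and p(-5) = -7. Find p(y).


p(y) = my + b. Using p(2)=-6, p(-5)=-7:
m = (-6 + 7)/(2 + 5) = 1/7 = 1/7
b = -6 - m*(2) = -6 - 2/7 = -44/7
p(y) = (1/7)y - (44/7)


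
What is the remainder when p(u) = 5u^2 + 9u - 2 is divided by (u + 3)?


By the Remainder Theorem, the remainder equals p(-3):
  5*(-3)^2 = 45
  9*(-3)^1 = -27
  constant: -2
Sum: 45 - 27 - 2 = 16


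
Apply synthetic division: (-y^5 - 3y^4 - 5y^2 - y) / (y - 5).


Synthetic division with c = 5. Coefficients: -1, -3, 0, -5, -1, 0
Bring down -1.
  -1 * 5 = -5; -5 - 3 = -8
  -8 * 5 = -40; -40 + 0 = -40
  -40 * 5 = -200; -200 - 5 = -205
  -205 * 5 = -1025; -1025 - 1 = -1026
  -1026 * 5 = -5130; -5130 + 0 = -5130
Quotient: -y^4 - 8y^3 - 40y^2 - 205y - 1026, Remainder: -5130


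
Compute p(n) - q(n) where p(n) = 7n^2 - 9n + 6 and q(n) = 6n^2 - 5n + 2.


Distribute the minus sign:
  (7n^2 - 9n + 6)
- (6n^2 - 5n + 2)
Negate second polynomial: -6n^2 + 5n - 2
Add: n^2 - 4n + 4


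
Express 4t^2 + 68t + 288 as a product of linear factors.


Roots satisfy r1 + r2 = -b/a = -17 and r1*r2 = c/a = 72.
So r1 = -9, r2 = -8.
4t^2 + 68t + 288 = 4(t - r1)(t - r2) = 4(t + 9)(t + 8)


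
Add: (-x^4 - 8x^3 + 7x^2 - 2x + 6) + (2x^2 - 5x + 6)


Align terms by degree and add:
  -x^4 - 8x^3 + 7x^2 - 2x + 6
+ 2x^2 - 5x + 6
= -x^4 - 8x^3 + 9x^2 - 7x + 12


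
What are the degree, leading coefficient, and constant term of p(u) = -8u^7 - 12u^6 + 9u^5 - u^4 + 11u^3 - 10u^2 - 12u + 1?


Highest power of u is 7, with coefficient -8. Constant term is 1.
Degree = 7, leading coefficient = -8, constant term = 1


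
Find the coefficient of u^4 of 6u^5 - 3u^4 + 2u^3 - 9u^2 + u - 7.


Read off the coefficient of u^4: -3


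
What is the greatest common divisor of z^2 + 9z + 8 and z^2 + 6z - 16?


Factor each:
  z^2 + 9z + 8 = (z + 8)(z + 1)
  z^2 + 6z - 16 = (z + 8)(z - 2)
Common monic factor: z + 8


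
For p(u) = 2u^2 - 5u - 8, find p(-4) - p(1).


p(-4) = 44
p(1) = -11
p(-4) - p(1) = 44 + 11 = 55


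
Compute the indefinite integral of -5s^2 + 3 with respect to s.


Reverse power rule on each term:
  ∫ -5s^2 ds = -(5/3)s^3
  ∫ 3 ds = 3s
F(s) = -(5/3)s^3 + 3s + C


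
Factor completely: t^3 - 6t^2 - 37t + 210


Try integer roots (divisors of 210). t=7: p(7)=0.
Divide out (t - 7): quotient is t^2 + t - 30.
Factor the quadratic: (t - 5)(t + 6)
Result: (t - 7)(t - 5)(t + 6)


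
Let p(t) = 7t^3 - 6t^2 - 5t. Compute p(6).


Using direct substitution:
  7 * (6)^3 = 1512
  -6 * (6)^2 = -216
  -5 * (6)^1 = -30
  constant: 0
Sum = 1512 - 216 - 30 + 0 = 1266


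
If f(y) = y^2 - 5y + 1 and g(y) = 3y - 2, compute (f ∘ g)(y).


Substitute g(y) into f:
f(g(y)) = 1*(3y - 2)^2 + (-5)*(3y - 2) + 1
(3y - 2)^2 = 9y^2 - 12y + 4
Expand and combine: 9y^2 - 27y + 15


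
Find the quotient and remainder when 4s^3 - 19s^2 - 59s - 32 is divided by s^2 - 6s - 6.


(4s^3 - 19s^2 - 59s - 32) / (s^2 - 6s - 6)
Step 1: 4s * (s^2 - 6s - 6) = 4s^3 - 24s^2 - 24s; subtract.
Step 2: 5 * (s^2 - 6s - 6) = 5s^2 - 30s - 30; subtract.
Quotient: 4s + 5, Remainder: -5s - 2


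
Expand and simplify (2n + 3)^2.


Expand (2n + 3)^2 by repeated multiplication:
= 4n^2 + 12n + 9


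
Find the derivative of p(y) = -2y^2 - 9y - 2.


Apply the power rule term by term:
  d/dy(-2y^2) = -4y
  d/dy(-9y) = -9
  d/dy(-2) = 0
p'(y) = -4y - 9


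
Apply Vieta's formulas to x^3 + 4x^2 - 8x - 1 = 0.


Monic cubic x^3+bx^2+cx+d=0: sum=-b, pairwise sum=c, product=-d.
b=4, c=-8, d=-1
r1+r2+r3 = -4
r1r2+r1r3+r2r3 = -8
r1r2r3 = 1


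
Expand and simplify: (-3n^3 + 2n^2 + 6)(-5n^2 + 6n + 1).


Distribute each term of the first polynomial:
  (-3n^3)(-5n^2 + 6n + 1) = 15n^5 - 18n^4 - 3n^3
  (2n^2)(-5n^2 + 6n + 1) = -10n^4 + 12n^3 + 2n^2
  (6)(-5n^2 + 6n + 1) = -30n^2 + 36n + 6
Sum: 15n^5 - 28n^4 + 9n^3 - 28n^2 + 36n + 6


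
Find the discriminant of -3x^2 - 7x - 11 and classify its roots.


D = b^2 - 4ac = (-7)^2 - 4(-3)(-11) = 49 - 132 = -83
Since D < 0: two complex conjugate roots (no real roots)


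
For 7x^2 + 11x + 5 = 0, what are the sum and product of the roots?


For ax^2+bx+c=0: sum = -b/a, product = c/a.
a=7, b=11, c=5
Sum = -(11)/7 = -11/7
Product = (5)/7 = 5/7


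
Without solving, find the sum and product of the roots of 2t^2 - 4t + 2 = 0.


For at^2+bt+c=0: sum = -b/a, product = c/a.
a=2, b=-4, c=2
Sum = -(-4)/2 = 2
Product = (2)/2 = 1


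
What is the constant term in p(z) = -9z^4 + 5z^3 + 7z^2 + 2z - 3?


Read off the constant term: -3


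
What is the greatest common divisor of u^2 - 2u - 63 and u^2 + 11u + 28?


Factor each:
  u^2 - 2u - 63 = (u + 7)(u - 9)
  u^2 + 11u + 28 = (u + 7)(u + 4)
Common monic factor: u + 7


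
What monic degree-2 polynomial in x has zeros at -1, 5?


p(x) = (x + 1)(x - 5)
Expand: x^2 - 4x - 5


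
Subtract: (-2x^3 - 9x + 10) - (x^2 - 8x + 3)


Distribute the minus sign:
  (-2x^3 - 9x + 10)
- (x^2 - 8x + 3)
Negate second polynomial: -x^2 + 8x - 3
Add: -2x^3 - x^2 - x + 7


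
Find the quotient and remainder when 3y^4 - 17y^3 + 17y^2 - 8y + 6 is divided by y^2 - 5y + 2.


(3y^4 - 17y^3 + 17y^2 - 8y + 6) / (y^2 - 5y + 2)
Step 1: 3y^2 * (y^2 - 5y + 2) = 3y^4 - 15y^3 + 6y^2; subtract.
Step 2: -2y * (y^2 - 5y + 2) = -2y^3 + 10y^2 - 4y; subtract.
Step 3: 1 * (y^2 - 5y + 2) = y^2 - 5y + 2; subtract.
Quotient: 3y^2 - 2y + 1, Remainder: y + 4


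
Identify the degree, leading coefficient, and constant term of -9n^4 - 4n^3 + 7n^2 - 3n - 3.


Highest power of n is 4, with coefficient -9. Constant term is -3.
Degree = 4, leading coefficient = -9, constant term = -3


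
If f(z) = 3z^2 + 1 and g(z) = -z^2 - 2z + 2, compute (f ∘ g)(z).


Substitute g(z) into f:
f(g(z)) = 3*(-z^2 - 2z + 2)^2 + 1
(-z^2 - 2z + 2)^2 = z^4 + 4z^3 - 8z + 4
Expand and combine: 3z^4 + 12z^3 - 24z + 13


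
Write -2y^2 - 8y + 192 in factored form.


Roots satisfy r1 + r2 = -b/a = -4 and r1*r2 = c/a = -96.
So r1 = -12, r2 = 8.
-2y^2 - 8y + 192 = -2(y - r1)(y - r2) = -2(y + 12)(y - 8)


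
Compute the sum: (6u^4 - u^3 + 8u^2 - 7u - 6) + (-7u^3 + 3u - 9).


Align terms by degree and add:
  6u^4 - u^3 + 8u^2 - 7u - 6
  -7u^3 + 3u - 9
= 6u^4 - 8u^3 + 8u^2 - 4u - 15


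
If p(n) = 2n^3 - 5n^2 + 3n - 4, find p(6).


Using direct substitution:
  2 * (6)^3 = 432
  -5 * (6)^2 = -180
  3 * (6)^1 = 18
  constant: -4
Sum = 432 - 180 + 18 - 4 = 266


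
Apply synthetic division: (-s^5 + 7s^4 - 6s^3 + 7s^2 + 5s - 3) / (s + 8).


Synthetic division with c = -8. Coefficients: -1, 7, -6, 7, 5, -3
Bring down -1.
  -1 * -8 = 8; 8 + 7 = 15
  15 * -8 = -120; -120 - 6 = -126
  -126 * -8 = 1008; 1008 + 7 = 1015
  1015 * -8 = -8120; -8120 + 5 = -8115
  -8115 * -8 = 64920; 64920 - 3 = 64917
Quotient: -s^4 + 15s^3 - 126s^2 + 1015s - 8115, Remainder: 64917


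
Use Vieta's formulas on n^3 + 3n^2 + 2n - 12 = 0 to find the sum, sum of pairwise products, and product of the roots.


Monic cubic n^3+bn^2+cn+d=0: sum=-b, pairwise sum=c, product=-d.
b=3, c=2, d=-12
r1+r2+r3 = -3
r1r2+r1r3+r2r3 = 2
r1r2r3 = 12


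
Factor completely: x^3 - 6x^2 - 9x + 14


Try integer roots (divisors of 14). x=7: p(7)=0.
Divide out (x - 7): quotient is x^2 + x - 2.
Factor the quadratic: (x + 2)(x - 1)
Result: (x - 7)(x + 2)(x - 1)


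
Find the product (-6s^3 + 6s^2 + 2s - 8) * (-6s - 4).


Distribute each term of the first polynomial:
  (-6s^3)(-6s - 4) = 36s^4 + 24s^3
  (6s^2)(-6s - 4) = -36s^3 - 24s^2
  (2s)(-6s - 4) = -12s^2 - 8s
  (-8)(-6s - 4) = 48s + 32
Sum: 36s^4 - 12s^3 - 36s^2 + 40s + 32


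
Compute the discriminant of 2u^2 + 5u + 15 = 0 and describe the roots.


D = b^2 - 4ac = (5)^2 - 4(2)(15) = 25 - 120 = -95
Since D < 0: two complex conjugate roots (no real roots)


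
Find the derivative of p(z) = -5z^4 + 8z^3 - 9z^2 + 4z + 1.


Apply the power rule term by term:
  d/dz(-5z^4) = -20z^3
  d/dz(8z^3) = 24z^2
  d/dz(-9z^2) = -18z
  d/dz(4z) = 4
  d/dz(1) = 0
p'(z) = -20z^3 + 24z^2 - 18z + 4


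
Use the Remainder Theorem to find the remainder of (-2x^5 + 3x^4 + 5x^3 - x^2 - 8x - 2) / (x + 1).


By the Remainder Theorem, the remainder equals p(-1):
  -2*(-1)^5 = 2
  3*(-1)^4 = 3
  5*(-1)^3 = -5
  -1*(-1)^2 = -1
  -8*(-1)^1 = 8
  constant: -2
Sum: 2 + 3 - 5 - 1 + 8 - 2 = 5


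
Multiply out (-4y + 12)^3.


Expand (-4y + 12)^3 by repeated multiplication:
  (-4y + 12)^2 = 16y^2 - 96y + 144
= -64y^3 + 576y^2 - 1728y + 1728


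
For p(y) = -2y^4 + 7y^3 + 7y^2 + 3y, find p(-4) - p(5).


p(-4) = -860
p(5) = -185
p(-4) - p(5) = -860 + 185 = -675


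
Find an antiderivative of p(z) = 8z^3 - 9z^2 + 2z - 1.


Reverse power rule on each term:
  ∫ 8z^3 dz = 2z^4
  ∫ -9z^2 dz = -3z^3
  ∫ 2z dz = z^2
  ∫ -1 dz = -z
F(z) = 2z^4 - 3z^3 + z^2 - z + C


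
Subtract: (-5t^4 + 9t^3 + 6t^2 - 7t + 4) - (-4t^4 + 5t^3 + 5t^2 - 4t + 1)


Distribute the minus sign:
  (-5t^4 + 9t^3 + 6t^2 - 7t + 4)
- (-4t^4 + 5t^3 + 5t^2 - 4t + 1)
Negate second polynomial: 4t^4 - 5t^3 - 5t^2 + 4t - 1
Add: -t^4 + 4t^3 + t^2 - 3t + 3


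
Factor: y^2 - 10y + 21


Roots satisfy r1 + r2 = -b/a = 10 and r1*r2 = c/a = 21.
So r1 = 3, r2 = 7.
y^2 - 10y + 21 = (y - r1)(y - r2) = (y - 3)(y - 7)


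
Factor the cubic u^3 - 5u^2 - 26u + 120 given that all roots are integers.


Try integer roots (divisors of 120). u=6: p(6)=0.
Divide out (u - 6): quotient is u^2 + u - 20.
Factor the quadratic: (u + 5)(u - 4)
Result: (u - 6)(u + 5)(u - 4)


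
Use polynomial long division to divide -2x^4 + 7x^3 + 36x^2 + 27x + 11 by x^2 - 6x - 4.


(-2x^4 + 7x^3 + 36x^2 + 27x + 11) / (x^2 - 6x - 4)
Step 1: -2x^2 * (x^2 - 6x - 4) = -2x^4 + 12x^3 + 8x^2; subtract.
Step 2: -5x * (x^2 - 6x - 4) = -5x^3 + 30x^2 + 20x; subtract.
Step 3: -2 * (x^2 - 6x - 4) = -2x^2 + 12x + 8; subtract.
Quotient: -2x^2 - 5x - 2, Remainder: -5x + 3


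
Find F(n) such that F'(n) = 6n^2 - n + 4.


Reverse power rule on each term:
  ∫ 6n^2 dn = 2n^3
  ∫ -n dn = -(1/2)n^2
  ∫ 4 dn = 4n
F(n) = 2n^3 - (1/2)n^2 + 4n + C


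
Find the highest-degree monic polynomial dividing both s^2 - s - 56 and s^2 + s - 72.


Factor each:
  s^2 - s - 56 = (s - 8)(s + 7)
  s^2 + s - 72 = (s - 8)(s + 9)
Common monic factor: s - 8


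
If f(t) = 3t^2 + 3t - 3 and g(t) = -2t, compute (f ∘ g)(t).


Substitute g(t) into f:
f(g(t)) = 3*(-2t)^2 + 3*(-2t) + (-3)
(-2t)^2 = 4t^2
Expand and combine: 12t^2 - 6t - 3


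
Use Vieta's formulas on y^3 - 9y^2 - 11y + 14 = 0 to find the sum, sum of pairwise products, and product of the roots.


Monic cubic y^3+by^2+cy+d=0: sum=-b, pairwise sum=c, product=-d.
b=-9, c=-11, d=14
r1+r2+r3 = 9
r1r2+r1r3+r2r3 = -11
r1r2r3 = -14


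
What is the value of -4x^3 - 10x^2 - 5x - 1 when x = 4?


Using direct substitution:
  -4 * (4)^3 = -256
  -10 * (4)^2 = -160
  -5 * (4)^1 = -20
  constant: -1
Sum = -256 - 160 - 20 - 1 = -437


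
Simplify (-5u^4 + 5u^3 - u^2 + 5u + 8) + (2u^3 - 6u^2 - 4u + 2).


Align terms by degree and add:
  -5u^4 + 5u^3 - u^2 + 5u + 8
+ 2u^3 - 6u^2 - 4u + 2
= -5u^4 + 7u^3 - 7u^2 + u + 10


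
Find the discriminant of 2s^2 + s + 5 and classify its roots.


D = b^2 - 4ac = (1)^2 - 4(2)(5) = 1 - 40 = -39
Since D < 0: two complex conjugate roots (no real roots)


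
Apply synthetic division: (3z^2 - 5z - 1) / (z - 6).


Synthetic division with c = 6. Coefficients: 3, -5, -1
Bring down 3.
  3 * 6 = 18; 18 - 5 = 13
  13 * 6 = 78; 78 - 1 = 77
Quotient: 3z + 13, Remainder: 77


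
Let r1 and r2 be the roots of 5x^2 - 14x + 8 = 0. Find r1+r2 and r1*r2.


For ax^2+bx+c=0: sum = -b/a, product = c/a.
a=5, b=-14, c=8
Sum = -(-14)/5 = 14/5
Product = (8)/5 = 8/5


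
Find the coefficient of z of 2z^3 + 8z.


Read off the coefficient of z: 8


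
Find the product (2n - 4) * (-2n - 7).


Distribute each term of the first polynomial:
  (2n)(-2n - 7) = -4n^2 - 14n
  (-4)(-2n - 7) = 8n + 28
Sum: -4n^2 - 6n + 28


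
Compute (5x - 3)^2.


Expand (5x - 3)^2 by repeated multiplication:
= 25x^2 - 30x + 9


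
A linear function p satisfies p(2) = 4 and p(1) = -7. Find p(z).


p(z) = mz + b. Using p(2)=4, p(1)=-7:
m = (4 + 7)/(2 - 1) = 11/1 = 11
b = 4 - m*(2) = 4 - 22 = -18
p(z) = 11z - 18


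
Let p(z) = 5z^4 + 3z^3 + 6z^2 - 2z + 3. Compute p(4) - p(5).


p(4) = 1563
p(5) = 3643
p(4) - p(5) = 1563 - 3643 = -2080


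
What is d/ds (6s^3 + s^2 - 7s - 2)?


Apply the power rule term by term:
  d/ds(6s^3) = 18s^2
  d/ds(s^2) = 2s
  d/ds(-7s) = -7
  d/ds(-2) = 0
p'(s) = 18s^2 + 2s - 7


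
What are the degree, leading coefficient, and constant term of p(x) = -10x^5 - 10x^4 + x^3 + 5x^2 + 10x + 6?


Highest power of x is 5, with coefficient -10. Constant term is 6.
Degree = 5, leading coefficient = -10, constant term = 6


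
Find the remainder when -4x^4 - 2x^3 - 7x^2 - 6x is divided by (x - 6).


By the Remainder Theorem, the remainder equals p(6):
  -4*(6)^4 = -5184
  -2*(6)^3 = -432
  -7*(6)^2 = -252
  -6*(6)^1 = -36
  constant: 0
Sum: -5184 - 432 - 252 - 36 + 0 = -5904


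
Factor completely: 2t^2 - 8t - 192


Roots satisfy r1 + r2 = -b/a = 4 and r1*r2 = c/a = -96.
So r1 = 12, r2 = -8.
2t^2 - 8t - 192 = 2(t - r1)(t - r2) = 2(t - 12)(t + 8)


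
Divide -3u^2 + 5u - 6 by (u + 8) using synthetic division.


Synthetic division with c = -8. Coefficients: -3, 5, -6
Bring down -3.
  -3 * -8 = 24; 24 + 5 = 29
  29 * -8 = -232; -232 - 6 = -238
Quotient: -3u + 29, Remainder: -238


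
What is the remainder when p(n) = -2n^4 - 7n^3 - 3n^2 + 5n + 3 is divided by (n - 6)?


By the Remainder Theorem, the remainder equals p(6):
  -2*(6)^4 = -2592
  -7*(6)^3 = -1512
  -3*(6)^2 = -108
  5*(6)^1 = 30
  constant: 3
Sum: -2592 - 1512 - 108 + 30 + 3 = -4179


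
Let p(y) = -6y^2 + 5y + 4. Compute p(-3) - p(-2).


p(-3) = -65
p(-2) = -30
p(-3) - p(-2) = -65 + 30 = -35


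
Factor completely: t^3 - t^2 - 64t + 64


Try integer roots (divisors of 64). t=1: p(1)=0.
Divide out (t - 1): quotient is t^2 - 64.
Factor the quadratic: (t + 8)(t - 8)
Result: (t - 1)(t + 8)(t - 8)


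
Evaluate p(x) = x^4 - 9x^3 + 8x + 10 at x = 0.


Using direct substitution:
  1 * (0)^4 = 0
  -9 * (0)^3 = 0
  0 * (0)^2 = 0
  8 * (0)^1 = 0
  constant: 10
Sum = 0 + 0 + 0 + 0 + 10 = 10


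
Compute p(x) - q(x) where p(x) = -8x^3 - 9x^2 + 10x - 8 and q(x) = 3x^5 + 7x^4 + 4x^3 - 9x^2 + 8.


Distribute the minus sign:
  (-8x^3 - 9x^2 + 10x - 8)
- (3x^5 + 7x^4 + 4x^3 - 9x^2 + 8)
Negate second polynomial: -3x^5 - 7x^4 - 4x^3 + 9x^2 - 8
Add: -3x^5 - 7x^4 - 12x^3 + 10x - 16


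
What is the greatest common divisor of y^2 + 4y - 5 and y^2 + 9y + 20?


Factor each:
  y^2 + 4y - 5 = (y + 5)(y - 1)
  y^2 + 9y + 20 = (y + 5)(y + 4)
Common monic factor: y + 5


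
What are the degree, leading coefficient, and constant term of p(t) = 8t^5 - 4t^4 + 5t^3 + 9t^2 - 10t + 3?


Highest power of t is 5, with coefficient 8. Constant term is 3.
Degree = 5, leading coefficient = 8, constant term = 3


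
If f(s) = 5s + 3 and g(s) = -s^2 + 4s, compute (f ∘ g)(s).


Substitute g(s) into f:
f(g(s)) = 5*(-s^2 + 4s) + 3
Expand and combine: -5s^2 + 20s + 3


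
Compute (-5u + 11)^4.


Expand (-5u + 11)^4 by repeated multiplication:
  (-5u + 11)^2 = 25u^2 - 110u + 121
  (-5u + 11)^3 = -125u^3 + 825u^2 - 1815u + 1331
= 625u^4 - 5500u^3 + 18150u^2 - 26620u + 14641


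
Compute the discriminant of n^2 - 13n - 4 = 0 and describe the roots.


D = b^2 - 4ac = (-13)^2 - 4(1)(-4) = 169 + 16 = 185
Since D > 0: two distinct irrational roots


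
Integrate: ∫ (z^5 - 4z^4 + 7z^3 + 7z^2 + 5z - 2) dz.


Reverse power rule on each term:
  ∫ z^5 dz = (1/6)z^6
  ∫ -4z^4 dz = -(4/5)z^5
  ∫ 7z^3 dz = (7/4)z^4
  ∫ 7z^2 dz = (7/3)z^3
  ∫ 5z dz = (5/2)z^2
  ∫ -2 dz = -2z
F(z) = (1/6)z^6 - (4/5)z^5 + (7/4)z^4 + (7/3)z^3 + (5/2)z^2 - 2z + C


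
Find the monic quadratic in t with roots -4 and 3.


p(t) = (t + 4)(t - 3)
Expand: t^2 + t - 12


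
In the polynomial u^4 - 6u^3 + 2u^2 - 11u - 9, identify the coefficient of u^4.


Read off the coefficient of u^4: 1


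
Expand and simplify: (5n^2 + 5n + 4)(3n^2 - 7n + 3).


Distribute each term of the first polynomial:
  (5n^2)(3n^2 - 7n + 3) = 15n^4 - 35n^3 + 15n^2
  (5n)(3n^2 - 7n + 3) = 15n^3 - 35n^2 + 15n
  (4)(3n^2 - 7n + 3) = 12n^2 - 28n + 12
Sum: 15n^4 - 20n^3 - 8n^2 - 13n + 12


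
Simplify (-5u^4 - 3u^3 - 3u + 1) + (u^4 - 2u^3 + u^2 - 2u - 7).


Align terms by degree and add:
  -5u^4 - 3u^3 - 3u + 1
+ u^4 - 2u^3 + u^2 - 2u - 7
= -4u^4 - 5u^3 + u^2 - 5u - 6


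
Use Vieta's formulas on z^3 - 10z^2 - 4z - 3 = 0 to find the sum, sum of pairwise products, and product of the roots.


Monic cubic z^3+bz^2+cz+d=0: sum=-b, pairwise sum=c, product=-d.
b=-10, c=-4, d=-3
r1+r2+r3 = 10
r1r2+r1r3+r2r3 = -4
r1r2r3 = 3


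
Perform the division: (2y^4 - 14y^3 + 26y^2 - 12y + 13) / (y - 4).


(2y^4 - 14y^3 + 26y^2 - 12y + 13) / (y - 4)
Step 1: 2y^3 * (y - 4) = 2y^4 - 8y^3; subtract.
Step 2: -6y^2 * (y - 4) = -6y^3 + 24y^2; subtract.
Step 3: 2y * (y - 4) = 2y^2 - 8y; subtract.
Step 4: -4 * (y - 4) = -4y + 16; subtract.
Quotient: 2y^3 - 6y^2 + 2y - 4, Remainder: -3


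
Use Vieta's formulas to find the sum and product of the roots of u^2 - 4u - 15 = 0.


For au^2+bu+c=0: sum = -b/a, product = c/a.
a=1, b=-4, c=-15
Sum = -(-4)/1 = 4
Product = (-15)/1 = -15


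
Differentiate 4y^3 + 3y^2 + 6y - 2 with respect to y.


Apply the power rule term by term:
  d/dy(4y^3) = 12y^2
  d/dy(3y^2) = 6y
  d/dy(6y) = 6
  d/dy(-2) = 0
p'(y) = 12y^2 + 6y + 6


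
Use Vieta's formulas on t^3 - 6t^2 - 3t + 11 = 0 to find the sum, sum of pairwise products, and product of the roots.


Monic cubic t^3+bt^2+ct+d=0: sum=-b, pairwise sum=c, product=-d.
b=-6, c=-3, d=11
r1+r2+r3 = 6
r1r2+r1r3+r2r3 = -3
r1r2r3 = -11


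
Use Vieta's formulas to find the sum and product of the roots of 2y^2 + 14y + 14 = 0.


For ay^2+by+c=0: sum = -b/a, product = c/a.
a=2, b=14, c=14
Sum = -(14)/2 = -7
Product = (14)/2 = 7


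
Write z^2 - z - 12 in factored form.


Roots satisfy r1 + r2 = -b/a = 1 and r1*r2 = c/a = -12.
So r1 = 4, r2 = -3.
z^2 - z - 12 = (z - r1)(z - r2) = (z - 4)(z + 3)


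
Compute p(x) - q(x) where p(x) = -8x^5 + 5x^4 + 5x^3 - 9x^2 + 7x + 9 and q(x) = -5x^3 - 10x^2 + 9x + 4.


Distribute the minus sign:
  (-8x^5 + 5x^4 + 5x^3 - 9x^2 + 7x + 9)
- (-5x^3 - 10x^2 + 9x + 4)
Negate second polynomial: 5x^3 + 10x^2 - 9x - 4
Add: -8x^5 + 5x^4 + 10x^3 + x^2 - 2x + 5


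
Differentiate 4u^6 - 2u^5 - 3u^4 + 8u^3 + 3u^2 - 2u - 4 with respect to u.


Apply the power rule term by term:
  d/du(4u^6) = 24u^5
  d/du(-2u^5) = -10u^4
  d/du(-3u^4) = -12u^3
  d/du(8u^3) = 24u^2
  d/du(3u^2) = 6u
  d/du(-2u) = -2
  d/du(-4) = 0
p'(u) = 24u^5 - 10u^4 - 12u^3 + 24u^2 + 6u - 2


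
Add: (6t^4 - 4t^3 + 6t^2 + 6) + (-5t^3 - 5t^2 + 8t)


Align terms by degree and add:
  6t^4 - 4t^3 + 6t^2 + 6
  -5t^3 - 5t^2 + 8t
= 6t^4 - 9t^3 + t^2 + 8t + 6


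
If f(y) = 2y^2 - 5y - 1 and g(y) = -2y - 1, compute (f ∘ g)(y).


Substitute g(y) into f:
f(g(y)) = 2*(-2y - 1)^2 + (-5)*(-2y - 1) + (-1)
(-2y - 1)^2 = 4y^2 + 4y + 1
Expand and combine: 8y^2 + 18y + 6


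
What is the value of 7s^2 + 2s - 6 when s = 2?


Using direct substitution:
  7 * (2)^2 = 28
  2 * (2)^1 = 4
  constant: -6
Sum = 28 + 4 - 6 = 26


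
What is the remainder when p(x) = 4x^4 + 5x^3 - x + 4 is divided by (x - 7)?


By the Remainder Theorem, the remainder equals p(7):
  4*(7)^4 = 9604
  5*(7)^3 = 1715
  0*(7)^2 = 0
  -1*(7)^1 = -7
  constant: 4
Sum: 9604 + 1715 + 0 - 7 + 4 = 11316


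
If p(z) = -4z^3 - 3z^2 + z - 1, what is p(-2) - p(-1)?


p(-2) = 17
p(-1) = -1
p(-2) - p(-1) = 17 + 1 = 18


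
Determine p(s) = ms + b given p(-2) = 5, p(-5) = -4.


p(s) = ms + b. Using p(-2)=5, p(-5)=-4:
m = (5 + 4)/(-2 + 5) = 9/3 = 3
b = 5 - m*(-2) = 5 + 6 = 11
p(s) = 3s + 11


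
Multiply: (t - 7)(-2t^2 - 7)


Distribute each term of the first polynomial:
  (t)(-2t^2 - 7) = -2t^3 - 7t
  (-7)(-2t^2 - 7) = 14t^2 + 49
Sum: -2t^3 + 14t^2 - 7t + 49


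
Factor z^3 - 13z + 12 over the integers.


Try integer roots (divisors of 12). z=1: p(1)=0.
Divide out (z - 1): quotient is z^2 + z - 12.
Factor the quadratic: (z + 4)(z - 3)
Result: (z - 1)(z + 4)(z - 3)


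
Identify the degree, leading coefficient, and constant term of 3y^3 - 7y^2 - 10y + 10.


Highest power of y is 3, with coefficient 3. Constant term is 10.
Degree = 3, leading coefficient = 3, constant term = 10


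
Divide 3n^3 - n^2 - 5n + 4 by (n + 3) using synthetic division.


Synthetic division with c = -3. Coefficients: 3, -1, -5, 4
Bring down 3.
  3 * -3 = -9; -9 - 1 = -10
  -10 * -3 = 30; 30 - 5 = 25
  25 * -3 = -75; -75 + 4 = -71
Quotient: 3n^2 - 10n + 25, Remainder: -71
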